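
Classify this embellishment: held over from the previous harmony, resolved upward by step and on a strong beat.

Approach: by preparation — the pitch is first a chord tone, then held (tied or repeated) while the harmony changes under it. Departure: up by step. Metric position: strong.
A prepared dissonance that resolves upward by step — a retardation. (The same figure resolving downward would be a suspension.)

Retardation.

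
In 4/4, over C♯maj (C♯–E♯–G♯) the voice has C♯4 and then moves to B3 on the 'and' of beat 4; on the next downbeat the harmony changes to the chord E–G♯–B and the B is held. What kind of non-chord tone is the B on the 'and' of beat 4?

Anticipation.

The harmony at that moment is C♯ major triad (C♯, E♯, G♯); B3 is not a chord tone.
It is approached by step down from C♯4 and then sustained as the same pitch into the next harmony.
Arriving early and becoming a chord tone when the harmony changes — an anticipation.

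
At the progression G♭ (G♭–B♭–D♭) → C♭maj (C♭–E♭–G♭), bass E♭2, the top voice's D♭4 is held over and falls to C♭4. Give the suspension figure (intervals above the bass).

7–6 suspension.

At the second chord the bass is E♭2. The suspended D♭4 lies a seventh above the bass; after resolving down by step to C♭4, the interval above the bass becomes a sixth.
Suspension figures are named by those two intervals: 7–6.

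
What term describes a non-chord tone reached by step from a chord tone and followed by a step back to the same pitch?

Neighbor tone.

Approach: by step. Departure: by step in the opposite direction, back to the starting pitch.
Stepwise on both sides but reversing to return to the same chord tone — a neighbor tone. (Had it continued onward in the same direction it would be a passing tone instead.)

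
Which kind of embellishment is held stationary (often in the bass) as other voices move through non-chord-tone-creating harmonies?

Pedal tone.

Approach: none. Departure: none — a single pitch is sustained while the chords change around it, passing through harmonies that do not contain it.
No melodic motion at all; the dissonance is created entirely by the moving harmonies against the stationary note — a pedal tone (pedal point).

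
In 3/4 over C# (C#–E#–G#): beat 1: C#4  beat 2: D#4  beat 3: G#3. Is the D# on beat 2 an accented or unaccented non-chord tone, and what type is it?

The harmony at that moment is C# major triad (C#, E#, G#); D#4 is not a chord tone.
It is approached by step up from C#4 and left by leap down to G#3.
Step in, leap out — an escape tone.
It falls on a weak beat, so it is unaccented.

Unaccented escape tone.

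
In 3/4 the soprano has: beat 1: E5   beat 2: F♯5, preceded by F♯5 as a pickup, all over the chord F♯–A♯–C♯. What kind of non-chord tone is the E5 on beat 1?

The harmony at that moment is F♯ major triad (F♯, A♯, C♯); E5 is not a chord tone.
It is approached by step down from F♯5 and left by step up to F♯5.
Step away and step back to the same note — a neighbor tone (lower neighbor).

Lower neighbor tone.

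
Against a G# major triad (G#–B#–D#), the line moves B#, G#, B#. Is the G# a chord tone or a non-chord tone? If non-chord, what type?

Chord tone (the root of G# major triad).

G# major triad contains G#, B#, D#; G# is the root, so it is a chord tone.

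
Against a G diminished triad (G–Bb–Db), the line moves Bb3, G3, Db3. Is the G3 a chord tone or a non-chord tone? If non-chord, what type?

G diminished triad contains G, Bb, Db; G is the root, so it is a chord tone.

Chord tone (the root of G diminished triad).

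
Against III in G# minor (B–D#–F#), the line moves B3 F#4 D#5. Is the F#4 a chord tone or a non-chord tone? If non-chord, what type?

B major triad contains B, D#, F#; F# is the fifth, so it is a chord tone.

Chord tone (the fifth of B major triad).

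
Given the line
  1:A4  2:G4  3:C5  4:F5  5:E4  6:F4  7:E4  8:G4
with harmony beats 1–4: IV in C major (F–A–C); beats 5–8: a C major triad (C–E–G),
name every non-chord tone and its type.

G4 (beat 2) — escape tone; F4 (beat 6) — neighbor tone.

The harmony at that moment is F major triad (F, A, C); G4 is not a chord tone.
It is approached by step down from A4 and left by leap up to C5.
Step in, leap out — an escape tone.
The harmony at that moment is C major triad (C, E, G); F4 is not a chord tone.
It is approached by step up from E4 and left by step down to E4.
Step away and step back to the same note — a neighbor tone (upper neighbor).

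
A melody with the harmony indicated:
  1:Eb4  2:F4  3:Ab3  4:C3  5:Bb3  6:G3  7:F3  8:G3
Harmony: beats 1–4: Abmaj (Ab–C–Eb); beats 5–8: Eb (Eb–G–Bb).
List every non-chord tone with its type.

The harmony at that moment is Ab major triad (Ab, C, Eb); F4 is not a chord tone.
It is approached by step up from Eb4 and left by leap down to Ab3.
Step in, leap out — an escape tone.
The harmony at that moment is Eb major triad (Eb, G, Bb); F3 is not a chord tone.
It is approached by step down from G3 and left by step up to G3.
Step away and step back to the same note — a neighbor tone (lower neighbor).

F4 (beat 2) — escape tone; F3 (beat 7) — neighbor tone.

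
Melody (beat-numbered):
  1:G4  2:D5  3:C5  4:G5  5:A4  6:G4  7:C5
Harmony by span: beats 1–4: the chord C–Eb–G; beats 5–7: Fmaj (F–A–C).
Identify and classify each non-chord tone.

The harmony at that moment is C minor triad (C, Eb, G); D5 is not a chord tone.
It is approached by leap up from G4 and left by step down to C5.
Leap in, step out — an appoggiatura.
The harmony at that moment is F major triad (F, A, C); G4 is not a chord tone.
It is approached by step down from A4 and left by leap up to C5.
Step in, leap out — an escape tone.

D5 (beat 2) — appoggiatura; G4 (beat 6) — escape tone.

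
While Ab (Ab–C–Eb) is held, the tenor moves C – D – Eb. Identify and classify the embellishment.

D is a passing tone.

The harmony at that moment is Ab major triad (Ab, C, Eb); D is not a chord tone.
It is approached by step up from C and left by step up to Eb.
Step in, step out in the same direction — a passing tone.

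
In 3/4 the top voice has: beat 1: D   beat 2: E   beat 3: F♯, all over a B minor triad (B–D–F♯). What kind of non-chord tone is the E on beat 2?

Passing tone.

The harmony at that moment is B minor triad (B, D, F♯); E is not a chord tone.
It is approached by step up from D and left by step up to F♯.
Step in, step out in the same direction — a passing tone.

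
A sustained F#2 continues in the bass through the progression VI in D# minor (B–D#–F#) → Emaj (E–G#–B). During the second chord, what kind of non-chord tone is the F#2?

The harmony at that moment is E major triad (E, G#, B); F#2 is not a chord tone.
It is held over (the same pitch as the preceding F#2) and then sustained as the same pitch into the next harmony.
Sustained through a change of harmony — a pedal tone.

Pedal tone (pedal point).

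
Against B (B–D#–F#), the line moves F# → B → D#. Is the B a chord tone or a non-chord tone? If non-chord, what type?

Chord tone (the root of B major triad).

B major triad contains B, D#, F#; B is the root, so it is a chord tone.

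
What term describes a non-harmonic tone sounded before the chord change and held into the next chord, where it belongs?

Approach: ahead of the chord change (typically by step), so it is dissonant against the current harmony. Departure: none — the same pitch is restated or held and is a chord tone of the new harmony.
Dissonant first, consonant once the harmony catches up: the note simply arrives early — an anticipation. (The reverse timing, consonant first and dissonant after the change, would be a suspension or retardation.)

Anticipation.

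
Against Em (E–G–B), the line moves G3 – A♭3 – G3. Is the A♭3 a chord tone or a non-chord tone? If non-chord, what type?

The harmony at that moment is E minor triad (E, G, B); A♭3 is not a chord tone.
It is approached by step up from G3 and left by step down to G3.
Step away and step back to the same note — a neighbor tone (upper neighbor).

Non-chord tone — a neighbor tone.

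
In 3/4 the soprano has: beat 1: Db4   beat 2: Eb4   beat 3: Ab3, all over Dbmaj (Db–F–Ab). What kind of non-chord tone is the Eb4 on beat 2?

The harmony at that moment is Db major triad (Db, F, Ab); Eb4 is not a chord tone.
It is approached by step up from Db4 and left by leap down to Ab3.
Step in, leap out, on a weak beat — an escape tone.

Escape tone.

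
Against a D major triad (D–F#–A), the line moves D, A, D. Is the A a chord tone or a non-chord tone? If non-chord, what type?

D major triad contains D, F#, A; A is the fifth, so it is a chord tone.

Chord tone (the fifth of D major triad).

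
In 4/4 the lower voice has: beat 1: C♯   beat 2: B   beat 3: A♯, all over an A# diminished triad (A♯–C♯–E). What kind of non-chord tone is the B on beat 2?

Passing tone.

The harmony at that moment is A♯ diminished triad (A♯, C♯, E); B is not a chord tone.
It is approached by step down from C♯ and left by step down to A♯.
Step in, step out in the same direction — a passing tone.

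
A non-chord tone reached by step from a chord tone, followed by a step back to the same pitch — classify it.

Approach: by step. Departure: by step in the opposite direction, back to the starting pitch.
Stepwise on both sides but reversing to return to the same chord tone — a neighbor tone. (Had it continued onward in the same direction it would be a passing tone instead.)

Neighbor tone.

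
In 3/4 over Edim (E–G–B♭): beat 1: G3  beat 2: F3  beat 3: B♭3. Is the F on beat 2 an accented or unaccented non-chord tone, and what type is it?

The harmony at that moment is E diminished triad (E, G, B♭); F3 is not a chord tone.
It is approached by step down from G3 and left by leap up to B♭3.
Step in, leap out — an escape tone.
It falls on a weak beat, so it is unaccented.

Unaccented escape tone.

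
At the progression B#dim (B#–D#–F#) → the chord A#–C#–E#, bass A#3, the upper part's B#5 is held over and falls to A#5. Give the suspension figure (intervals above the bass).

At the second chord the bass is A#3. The suspended B#5 lies a ninth above the bass; after resolving down by step to A#5, the interval above the bass becomes an octave.
Suspension figures are named by those two intervals: 9–8.

9–8 suspension.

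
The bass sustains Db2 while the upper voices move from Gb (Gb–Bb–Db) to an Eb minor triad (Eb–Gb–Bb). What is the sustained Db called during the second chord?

Pedal tone (pedal point).

The harmony at that moment is Eb minor triad (Eb, Gb, Bb); Db2 is not a chord tone.
It is held over (the same pitch as the preceding Db2) and then sustained as the same pitch into the next harmony.
Sustained through a change of harmony — a pedal tone.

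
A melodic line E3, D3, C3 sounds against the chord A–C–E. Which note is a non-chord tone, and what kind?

D3 is a passing tone.

The harmony at that moment is A minor triad (A, C, E); D3 is not a chord tone.
It is approached by step down from E3 and left by step down to C3.
Step in, step out in the same direction — a passing tone.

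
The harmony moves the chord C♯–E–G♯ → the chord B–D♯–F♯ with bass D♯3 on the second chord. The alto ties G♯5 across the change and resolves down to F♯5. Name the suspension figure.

At the second chord the bass is D♯3. The suspended G♯5 lies a fourth above the bass; after resolving down by step to F♯5, the interval above the bass becomes a third.
Suspension figures are named by those two intervals: 4–3.

4–3 suspension.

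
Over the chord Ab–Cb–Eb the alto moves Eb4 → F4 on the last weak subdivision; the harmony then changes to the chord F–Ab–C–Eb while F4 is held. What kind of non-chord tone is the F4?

F4 is an anticipation.

The harmony at that moment is Ab minor triad (Ab, Cb, Eb); F4 is not a chord tone.
It is approached by step up from Eb4 and then sustained as the same pitch into the next harmony.
Arriving early and becoming a chord tone when the harmony changes — an anticipation.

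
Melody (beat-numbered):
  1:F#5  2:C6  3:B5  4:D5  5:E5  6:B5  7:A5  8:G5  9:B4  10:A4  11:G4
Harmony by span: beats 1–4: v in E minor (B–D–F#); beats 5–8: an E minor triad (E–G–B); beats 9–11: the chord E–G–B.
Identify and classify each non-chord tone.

The harmony at that moment is B minor triad (B, D, F#); C6 is not a chord tone.
It is approached by leap up from F#5 and left by step down to B5.
Leap in, step out — an appoggiatura.
The harmony at that moment is E minor triad (E, G, B); A5 is not a chord tone.
It is approached by step down from B5 and left by step down to G5.
Step in, step out in the same direction — a passing tone.
The harmony at that moment is E minor triad (E, G, B); A4 is not a chord tone.
It is approached by step down from B4 and left by step down to G4.
Step in, step out in the same direction — a passing tone.

C6 (beat 2) — appoggiatura; A5 (beat 7) — passing tone; A4 (beat 10) — passing tone.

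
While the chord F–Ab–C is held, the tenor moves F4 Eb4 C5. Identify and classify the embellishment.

The harmony at that moment is F minor triad (F, Ab, C); Eb4 is not a chord tone.
It is approached by step down from F4 and left by leap up to C5.
Step in, leap out — an escape tone.

Eb4 is an escape tone.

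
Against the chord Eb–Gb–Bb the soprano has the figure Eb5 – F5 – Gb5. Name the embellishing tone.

F5 is a passing tone.

The harmony at that moment is Eb minor triad (Eb, Gb, Bb); F5 is not a chord tone.
It is approached by step up from Eb5 and left by step up to Gb5.
Step in, step out in the same direction — a passing tone.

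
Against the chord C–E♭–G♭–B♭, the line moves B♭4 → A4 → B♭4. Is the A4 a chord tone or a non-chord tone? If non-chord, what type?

The harmony at that moment is C half-diminished seventh chord (C, E♭, G♭, B♭); A4 is not a chord tone.
It is approached by step down from B♭4 and left by step up to B♭4.
Step away and step back to the same note — a neighbor tone (lower neighbor).

Non-chord tone — a neighbor tone.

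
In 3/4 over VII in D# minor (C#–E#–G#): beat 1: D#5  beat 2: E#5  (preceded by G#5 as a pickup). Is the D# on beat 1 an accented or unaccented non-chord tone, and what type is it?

The harmony at that moment is C# major triad (C#, E#, G#); D#5 is not a chord tone.
It is approached by leap down from G#5 and left by step up to E#5.
Leap in, step out — an appoggiatura.
It falls on the downbeat, so it is accented.

Accented appoggiatura.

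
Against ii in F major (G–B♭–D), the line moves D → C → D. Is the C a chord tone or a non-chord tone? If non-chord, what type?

The harmony at that moment is G minor triad (G, B♭, D); C is not a chord tone.
It is approached by step down from D and left by step up to D.
Step away and step back to the same note — a neighbor tone (lower neighbor).

Non-chord tone — a neighbor tone.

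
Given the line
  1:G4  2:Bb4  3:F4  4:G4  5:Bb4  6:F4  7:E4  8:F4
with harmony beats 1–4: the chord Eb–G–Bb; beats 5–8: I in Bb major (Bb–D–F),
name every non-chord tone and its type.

The harmony at that moment is Eb major triad (Eb, G, Bb); F4 is not a chord tone.
It is approached by leap down from Bb4 and left by step up to G4.
Leap in, step out — an appoggiatura.
The harmony at that moment is Bb major triad (Bb, D, F); E4 is not a chord tone.
It is approached by step down from F4 and left by step up to F4.
Step away and step back to the same note — a neighbor tone (lower neighbor).

F4 (beat 3) — appoggiatura; E4 (beat 7) — neighbor tone.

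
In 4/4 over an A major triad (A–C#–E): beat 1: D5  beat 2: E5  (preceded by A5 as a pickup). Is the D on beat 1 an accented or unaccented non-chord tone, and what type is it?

Accented appoggiatura.

The harmony at that moment is A major triad (A, C#, E); D5 is not a chord tone.
It is approached by leap down from A5 and left by step up to E5.
Leap in, step out — an appoggiatura.
It falls on the downbeat, so it is accented.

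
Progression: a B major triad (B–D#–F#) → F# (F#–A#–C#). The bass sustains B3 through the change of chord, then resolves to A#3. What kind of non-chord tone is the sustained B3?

B3 is a suspension.

The harmony at that moment is F# major triad (F#, A#, C#); B3 is not a chord tone.
It is held over (the same pitch as the preceding B3) and left by step down to A#3.
Held over from the previous chord and resolving down by step — a suspension.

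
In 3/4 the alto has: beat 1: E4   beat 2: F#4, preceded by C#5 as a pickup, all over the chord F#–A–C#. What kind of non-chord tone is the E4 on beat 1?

Appoggiatura.

The harmony at that moment is F# minor triad (F#, A, C#); E4 is not a chord tone.
It is approached by leap down from C#5 and left by step up to F#4.
Leap in, step out, metrically accented — an appoggiatura.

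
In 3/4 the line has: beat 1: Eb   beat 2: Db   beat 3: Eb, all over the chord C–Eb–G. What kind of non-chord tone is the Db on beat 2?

Lower neighbor tone.

The harmony at that moment is C minor triad (C, Eb, G); Db is not a chord tone.
It is approached by step down from Eb and left by step up to Eb.
Step away and step back to the same note — a neighbor tone (lower neighbor).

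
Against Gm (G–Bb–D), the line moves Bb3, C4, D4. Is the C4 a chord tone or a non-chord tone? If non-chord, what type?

The harmony at that moment is G minor triad (G, Bb, D); C4 is not a chord tone.
It is approached by step up from Bb3 and left by step up to D4.
Step in, step out in the same direction — a passing tone.

Non-chord tone — a passing tone.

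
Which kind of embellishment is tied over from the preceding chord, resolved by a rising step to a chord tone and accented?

Retardation.

Approach: by preparation — the pitch is first a chord tone, then held (tied or repeated) while the harmony changes under it. Departure: up by step. Metric position: strong.
A prepared dissonance that resolves upward by step — a retardation. (The same figure resolving downward would be a suspension.)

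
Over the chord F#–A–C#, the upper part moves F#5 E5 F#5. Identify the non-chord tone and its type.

The harmony at that moment is F# minor triad (F#, A, C#); E5 is not a chord tone.
It is approached by step down from F#5 and left by step up to F#5.
Step away and step back to the same note — a neighbor tone (lower neighbor).

E5 is a neighbor tone.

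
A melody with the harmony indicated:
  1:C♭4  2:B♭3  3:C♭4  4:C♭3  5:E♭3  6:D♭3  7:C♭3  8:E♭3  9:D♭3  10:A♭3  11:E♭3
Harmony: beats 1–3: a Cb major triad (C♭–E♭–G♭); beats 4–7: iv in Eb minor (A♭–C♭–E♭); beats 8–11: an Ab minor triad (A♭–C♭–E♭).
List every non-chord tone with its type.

The harmony at that moment is C♭ major triad (C♭, E♭, G♭); B♭3 is not a chord tone.
It is approached by step down from C♭4 and left by step up to C♭4.
Step away and step back to the same note — a neighbor tone (lower neighbor).
The harmony at that moment is A♭ minor triad (A♭, C♭, E♭); D♭3 is not a chord tone.
It is approached by step down from E♭3 and left by step down to C♭3.
Step in, step out in the same direction — a passing tone.
The harmony at that moment is A♭ minor triad (A♭, C♭, E♭); D♭3 is not a chord tone.
It is approached by step down from E♭3 and left by leap up to A♭3.
Step in, leap out — an escape tone.

B♭3 (beat 2) — neighbor tone; D♭3 (beat 6) — passing tone; D♭3 (beat 9) — escape tone.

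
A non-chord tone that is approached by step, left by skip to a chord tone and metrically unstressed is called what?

Approach: by step. Departure: by leap. Metric position: weak.
Step in, leap out, from a weak position — an escape tone (échappée). (It is the mirror image of the appoggiatura, which leaps in and steps out on a strong beat.)

Escape tone.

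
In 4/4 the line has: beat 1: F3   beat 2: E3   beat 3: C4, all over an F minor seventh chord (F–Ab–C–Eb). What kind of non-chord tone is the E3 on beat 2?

The harmony at that moment is F minor seventh chord (F, Ab, C, Eb); E3 is not a chord tone.
It is approached by step down from F3 and left by leap up to C4.
Step in, leap out, on a weak beat — an escape tone.

Escape tone.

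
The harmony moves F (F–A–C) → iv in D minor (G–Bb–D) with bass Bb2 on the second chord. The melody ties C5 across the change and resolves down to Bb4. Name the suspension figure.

9–8 suspension.

At the second chord the bass is Bb2. The suspended C5 lies a ninth above the bass; after resolving down by step to Bb4, the interval above the bass becomes an octave.
Suspension figures are named by those two intervals: 9–8.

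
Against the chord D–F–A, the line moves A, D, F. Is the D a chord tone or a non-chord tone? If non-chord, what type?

D minor triad contains D, F, A; D is the root, so it is a chord tone.

Chord tone (the root of D minor triad).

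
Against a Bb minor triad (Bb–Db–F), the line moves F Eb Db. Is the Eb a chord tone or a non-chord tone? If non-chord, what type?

Non-chord tone — a passing tone.

The harmony at that moment is Bb minor triad (Bb, Db, F); Eb is not a chord tone.
It is approached by step down from F and left by step down to Db.
Step in, step out in the same direction — a passing tone.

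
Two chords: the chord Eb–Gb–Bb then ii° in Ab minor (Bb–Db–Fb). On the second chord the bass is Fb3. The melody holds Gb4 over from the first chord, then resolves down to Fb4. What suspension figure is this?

9–8 suspension.

At the second chord the bass is Fb3. The suspended Gb4 lies a ninth above the bass; after resolving down by step to Fb4, the interval above the bass becomes an octave.
Suspension figures are named by those two intervals: 9–8.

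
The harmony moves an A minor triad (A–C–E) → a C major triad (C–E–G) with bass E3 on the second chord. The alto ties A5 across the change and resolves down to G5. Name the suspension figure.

4–3 suspension.

At the second chord the bass is E3. The suspended A5 lies a fourth above the bass; after resolving down by step to G5, the interval above the bass becomes a third.
Suspension figures are named by those two intervals: 4–3.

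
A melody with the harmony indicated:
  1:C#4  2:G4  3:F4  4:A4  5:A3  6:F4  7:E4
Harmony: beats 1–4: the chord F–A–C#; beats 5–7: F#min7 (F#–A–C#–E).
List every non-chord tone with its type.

G4 (beat 2) — appoggiatura; F4 (beat 6) — appoggiatura.

The harmony at that moment is F augmented triad (F, A, C#); G4 is not a chord tone.
It is approached by leap up from C#4 and left by step down to F4.
Leap in, step out — an appoggiatura.
The harmony at that moment is F# minor seventh chord (F#, A, C#, E); F4 is not a chord tone.
It is approached by leap up from A3 and left by step down to E4.
Leap in, step out — an appoggiatura.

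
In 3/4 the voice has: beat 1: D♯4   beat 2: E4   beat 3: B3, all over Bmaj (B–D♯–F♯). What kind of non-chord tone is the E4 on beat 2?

Escape tone.

The harmony at that moment is B major triad (B, D♯, F♯); E4 is not a chord tone.
It is approached by step up from D♯4 and left by leap down to B3.
Step in, leap out, on a weak beat — an escape tone.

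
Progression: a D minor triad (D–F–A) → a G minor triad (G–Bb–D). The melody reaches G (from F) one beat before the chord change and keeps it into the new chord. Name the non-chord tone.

The harmony at that moment is D minor triad (D, F, A); G is not a chord tone.
It is approached by step up from F and then sustained as the same pitch into the next harmony.
Arriving early and becoming a chord tone when the harmony changes — an anticipation.

G is an anticipation.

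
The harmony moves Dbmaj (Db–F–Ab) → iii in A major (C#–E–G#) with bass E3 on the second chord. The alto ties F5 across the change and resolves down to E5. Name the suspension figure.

9–8 suspension.

At the second chord the bass is E3. The suspended F5 lies a ninth above the bass; after resolving down by step to E5, the interval above the bass becomes an octave.
Suspension figures are named by those two intervals: 9–8.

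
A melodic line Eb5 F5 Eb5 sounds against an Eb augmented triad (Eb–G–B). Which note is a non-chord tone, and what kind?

The harmony at that moment is Eb augmented triad (Eb, G, B); F5 is not a chord tone.
It is approached by step up from Eb5 and left by step down to Eb5.
Step away and step back to the same note — a neighbor tone (upper neighbor).

F5 is a neighbor tone.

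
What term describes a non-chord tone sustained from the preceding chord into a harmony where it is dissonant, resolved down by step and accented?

Suspension.

Approach: by preparation — the pitch is first a chord tone, then held (tied or repeated) while the harmony changes under it. Departure: down by step. Metric position: strong.
A prepared dissonance that resolves downward by step — a suspension. (The same figure resolving upward would be a retardation.)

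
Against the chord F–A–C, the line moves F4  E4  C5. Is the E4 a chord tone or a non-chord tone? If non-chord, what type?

The harmony at that moment is F major triad (F, A, C); E4 is not a chord tone.
It is approached by step down from F4 and left by leap up to C5.
Step in, leap out — an escape tone.

Non-chord tone — an escape tone.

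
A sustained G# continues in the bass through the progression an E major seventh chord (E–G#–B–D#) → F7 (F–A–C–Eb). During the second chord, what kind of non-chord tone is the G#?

Pedal tone (pedal point).

The harmony at that moment is F dominant seventh chord (F, A, C, Eb); G# is not a chord tone.
It is held over (the same pitch as the preceding G#) and then sustained as the same pitch into the next harmony.
Sustained through a change of harmony — a pedal tone.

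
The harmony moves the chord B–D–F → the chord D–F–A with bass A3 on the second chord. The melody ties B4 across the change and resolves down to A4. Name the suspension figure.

At the second chord the bass is A3. The suspended B4 lies a ninth above the bass; after resolving down by step to A4, the interval above the bass becomes an octave.
Suspension figures are named by those two intervals: 9–8.

9–8 suspension.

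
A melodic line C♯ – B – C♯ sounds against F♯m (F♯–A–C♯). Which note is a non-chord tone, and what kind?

B is a neighbor tone.

The harmony at that moment is F♯ minor triad (F♯, A, C♯); B is not a chord tone.
It is approached by step down from C♯ and left by step up to C♯.
Step away and step back to the same note — a neighbor tone (lower neighbor).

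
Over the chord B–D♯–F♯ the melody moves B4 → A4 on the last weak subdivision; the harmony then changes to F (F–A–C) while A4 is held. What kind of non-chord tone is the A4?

The harmony at that moment is B major triad (B, D♯, F♯); A4 is not a chord tone.
It is approached by step down from B4 and then sustained as the same pitch into the next harmony.
Arriving early and becoming a chord tone when the harmony changes — an anticipation.

A4 is an anticipation.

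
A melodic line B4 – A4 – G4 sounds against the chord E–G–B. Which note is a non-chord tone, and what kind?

A4 is a passing tone.

The harmony at that moment is E minor triad (E, G, B); A4 is not a chord tone.
It is approached by step down from B4 and left by step down to G4.
Step in, step out in the same direction — a passing tone.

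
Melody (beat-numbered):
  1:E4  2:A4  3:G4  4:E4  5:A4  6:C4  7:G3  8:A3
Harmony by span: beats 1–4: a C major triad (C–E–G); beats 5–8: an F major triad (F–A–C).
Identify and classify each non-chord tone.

A4 (beat 2) — appoggiatura; G3 (beat 7) — appoggiatura.

The harmony at that moment is C major triad (C, E, G); A4 is not a chord tone.
It is approached by leap up from E4 and left by step down to G4.
Leap in, step out — an appoggiatura.
The harmony at that moment is F major triad (F, A, C); G3 is not a chord tone.
It is approached by leap down from C4 and left by step up to A3.
Leap in, step out — an appoggiatura.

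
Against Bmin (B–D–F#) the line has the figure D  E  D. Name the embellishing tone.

E is a neighbor tone.

The harmony at that moment is B minor triad (B, D, F#); E is not a chord tone.
It is approached by step up from D and left by step down to D.
Step away and step back to the same note — a neighbor tone (upper neighbor).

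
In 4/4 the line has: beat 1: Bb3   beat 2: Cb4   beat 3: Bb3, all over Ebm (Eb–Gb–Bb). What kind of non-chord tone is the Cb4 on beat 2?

The harmony at that moment is Eb minor triad (Eb, Gb, Bb); Cb4 is not a chord tone.
It is approached by step up from Bb3 and left by step down to Bb3.
Step away and step back to the same note — a neighbor tone (upper neighbor).

Upper neighbor tone.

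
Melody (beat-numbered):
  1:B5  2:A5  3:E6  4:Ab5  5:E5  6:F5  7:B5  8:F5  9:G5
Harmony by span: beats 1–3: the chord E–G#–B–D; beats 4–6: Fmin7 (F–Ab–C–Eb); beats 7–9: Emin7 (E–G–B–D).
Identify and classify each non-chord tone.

The harmony at that moment is E dominant seventh chord (E, G#, B, D); A5 is not a chord tone.
It is approached by step down from B5 and left by leap up to E6.
Step in, leap out — an escape tone.
The harmony at that moment is F minor seventh chord (F, Ab, C, Eb); E5 is not a chord tone.
It is approached by leap down from Ab5 and left by step up to F5.
Leap in, step out — an appoggiatura.
The harmony at that moment is E minor seventh chord (E, G, B, D); F5 is not a chord tone.
It is approached by leap down from B5 and left by step up to G5.
Leap in, step out — an appoggiatura.

A5 (beat 2) — escape tone; E5 (beat 5) — appoggiatura; F5 (beat 8) — appoggiatura.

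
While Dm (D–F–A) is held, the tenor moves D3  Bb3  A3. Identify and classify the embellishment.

Bb3 is an appoggiatura.

The harmony at that moment is D minor triad (D, F, A); Bb3 is not a chord tone.
It is approached by leap up from D3 and left by step down to A3.
Leap in, step out — an appoggiatura.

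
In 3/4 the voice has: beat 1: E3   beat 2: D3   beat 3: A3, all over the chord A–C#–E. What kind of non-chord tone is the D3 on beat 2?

Escape tone.

The harmony at that moment is A major triad (A, C#, E); D3 is not a chord tone.
It is approached by step down from E3 and left by leap up to A3.
Step in, leap out, on a weak beat — an escape tone.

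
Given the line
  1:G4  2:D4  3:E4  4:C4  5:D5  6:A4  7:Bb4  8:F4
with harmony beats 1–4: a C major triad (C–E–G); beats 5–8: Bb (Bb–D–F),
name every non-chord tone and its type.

D4 (beat 2) — appoggiatura; A4 (beat 6) — appoggiatura.

The harmony at that moment is C major triad (C, E, G); D4 is not a chord tone.
It is approached by leap down from G4 and left by step up to E4.
Leap in, step out — an appoggiatura.
The harmony at that moment is Bb major triad (Bb, D, F); A4 is not a chord tone.
It is approached by leap down from D5 and left by step up to Bb4.
Leap in, step out — an appoggiatura.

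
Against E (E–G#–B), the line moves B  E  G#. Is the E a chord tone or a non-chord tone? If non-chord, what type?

E major triad contains E, G#, B; E is the root, so it is a chord tone.

Chord tone (the root of E major triad).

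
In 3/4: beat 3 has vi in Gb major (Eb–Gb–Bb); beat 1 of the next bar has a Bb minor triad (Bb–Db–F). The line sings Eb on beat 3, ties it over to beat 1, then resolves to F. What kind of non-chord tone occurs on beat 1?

The harmony at that moment is Bb minor triad (Bb, Db, F); Eb is not a chord tone.
It is held over (the same pitch as the preceding Eb) and left by step up to F.
Held over from the previous chord and resolving up by step — a retardation.

Retardation.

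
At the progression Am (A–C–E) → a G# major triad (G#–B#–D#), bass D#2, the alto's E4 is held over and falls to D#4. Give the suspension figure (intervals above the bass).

At the second chord the bass is D#2. The suspended E4 lies a ninth above the bass; after resolving down by step to D#4, the interval above the bass becomes an octave.
Suspension figures are named by those two intervals: 9–8.

9–8 suspension.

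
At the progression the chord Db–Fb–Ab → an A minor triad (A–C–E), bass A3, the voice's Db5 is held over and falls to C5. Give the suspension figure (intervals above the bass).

At the second chord the bass is A3. The suspended Db5 lies a fourth above the bass; after resolving down by step to C5, the interval above the bass becomes a third.
Suspension figures are named by those two intervals: 4–3.

4–3 suspension.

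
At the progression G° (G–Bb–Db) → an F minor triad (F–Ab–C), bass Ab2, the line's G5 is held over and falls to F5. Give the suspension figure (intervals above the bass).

At the second chord the bass is Ab2. The suspended G5 lies a seventh above the bass; after resolving down by step to F5, the interval above the bass becomes a sixth.
Suspension figures are named by those two intervals: 7–6.

7–6 suspension.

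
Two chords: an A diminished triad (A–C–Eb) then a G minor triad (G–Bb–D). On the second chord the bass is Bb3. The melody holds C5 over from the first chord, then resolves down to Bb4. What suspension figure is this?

9–8 suspension.

At the second chord the bass is Bb3. The suspended C5 lies a ninth above the bass; after resolving down by step to Bb4, the interval above the bass becomes an octave.
Suspension figures are named by those two intervals: 9–8.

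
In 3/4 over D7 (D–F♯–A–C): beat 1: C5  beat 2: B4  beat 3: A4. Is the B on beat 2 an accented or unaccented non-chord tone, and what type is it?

The harmony at that moment is D dominant seventh chord (D, F♯, A, C); B4 is not a chord tone.
It is approached by step down from C5 and left by step down to A4.
Step in, step out in the same direction — a passing tone.
It falls on a weak beat, so it is unaccented.

Unaccented passing tone.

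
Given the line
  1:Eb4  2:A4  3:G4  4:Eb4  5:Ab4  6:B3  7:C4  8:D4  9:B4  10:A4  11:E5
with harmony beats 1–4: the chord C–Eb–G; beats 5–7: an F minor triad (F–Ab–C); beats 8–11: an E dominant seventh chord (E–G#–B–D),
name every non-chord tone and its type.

A4 (beat 2) — appoggiatura; B3 (beat 6) — appoggiatura; A4 (beat 10) — escape tone.

The harmony at that moment is C minor triad (C, Eb, G); A4 is not a chord tone.
It is approached by leap up from Eb4 and left by step down to G4.
Leap in, step out — an appoggiatura.
The harmony at that moment is F minor triad (F, Ab, C); B3 is not a chord tone.
It is approached by leap down from Ab4 and left by step up to C4.
Leap in, step out — an appoggiatura.
The harmony at that moment is E dominant seventh chord (E, G#, B, D); A4 is not a chord tone.
It is approached by step down from B4 and left by leap up to E5.
Step in, leap out — an escape tone.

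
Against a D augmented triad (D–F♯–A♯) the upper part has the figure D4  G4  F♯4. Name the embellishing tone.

G4 is an appoggiatura.

The harmony at that moment is D augmented triad (D, F♯, A♯); G4 is not a chord tone.
It is approached by leap up from D4 and left by step down to F♯4.
Leap in, step out — an appoggiatura.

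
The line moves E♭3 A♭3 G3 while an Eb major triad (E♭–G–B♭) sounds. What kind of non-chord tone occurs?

A♭3 is an appoggiatura.

The harmony at that moment is E♭ major triad (E♭, G, B♭); A♭3 is not a chord tone.
It is approached by leap up from E♭3 and left by step down to G3.
Leap in, step out — an appoggiatura.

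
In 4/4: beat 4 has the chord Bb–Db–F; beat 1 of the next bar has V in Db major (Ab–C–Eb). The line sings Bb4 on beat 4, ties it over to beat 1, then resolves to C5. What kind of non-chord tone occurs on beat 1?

The harmony at that moment is Ab major triad (Ab, C, Eb); Bb4 is not a chord tone.
It is held over (the same pitch as the preceding Bb4) and left by step up to C5.
Held over from the previous chord and resolving up by step — a retardation.

Retardation.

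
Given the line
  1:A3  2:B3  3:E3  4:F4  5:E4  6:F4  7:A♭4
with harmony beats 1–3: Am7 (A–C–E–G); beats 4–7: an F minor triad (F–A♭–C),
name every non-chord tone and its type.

The harmony at that moment is A minor seventh chord (A, C, E, G); B3 is not a chord tone.
It is approached by step up from A3 and left by leap down to E3.
Step in, leap out — an escape tone.
The harmony at that moment is F minor triad (F, A♭, C); E4 is not a chord tone.
It is approached by step down from F4 and left by step up to F4.
Step away and step back to the same note — a neighbor tone (lower neighbor).

B3 (beat 2) — escape tone; E4 (beat 5) — neighbor tone.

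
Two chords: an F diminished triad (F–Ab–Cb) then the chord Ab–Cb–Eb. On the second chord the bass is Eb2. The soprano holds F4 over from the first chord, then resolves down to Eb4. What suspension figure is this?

9–8 suspension.

At the second chord the bass is Eb2. The suspended F4 lies a ninth above the bass; after resolving down by step to Eb4, the interval above the bass becomes an octave.
Suspension figures are named by those two intervals: 9–8.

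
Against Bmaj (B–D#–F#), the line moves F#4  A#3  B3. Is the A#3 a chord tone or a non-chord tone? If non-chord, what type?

Non-chord tone — an appoggiatura.

The harmony at that moment is B major triad (B, D#, F#); A#3 is not a chord tone.
It is approached by leap down from F#4 and left by step up to B3.
Leap in, step out — an appoggiatura.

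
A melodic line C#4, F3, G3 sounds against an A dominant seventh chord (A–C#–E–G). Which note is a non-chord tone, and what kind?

F3 is an appoggiatura.

The harmony at that moment is A dominant seventh chord (A, C#, E, G); F3 is not a chord tone.
It is approached by leap down from C#4 and left by step up to G3.
Leap in, step out — an appoggiatura.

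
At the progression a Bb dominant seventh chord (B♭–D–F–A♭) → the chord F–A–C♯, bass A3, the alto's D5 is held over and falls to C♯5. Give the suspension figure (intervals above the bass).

At the second chord the bass is A3. The suspended D5 lies a fourth above the bass; after resolving down by step to C♯5, the interval above the bass becomes a third.
Suspension figures are named by those two intervals: 4–3.

4–3 suspension.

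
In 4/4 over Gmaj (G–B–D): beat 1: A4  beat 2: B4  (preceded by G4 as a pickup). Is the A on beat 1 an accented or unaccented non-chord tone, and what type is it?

The harmony at that moment is G major triad (G, B, D); A4 is not a chord tone.
It is approached by step up from G4 and left by step up to B4.
Step in, step out in the same direction — a passing tone.
It falls on the downbeat, so it is accented.

Accented passing tone.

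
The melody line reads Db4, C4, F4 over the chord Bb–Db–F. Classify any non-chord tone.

The harmony at that moment is Bb minor triad (Bb, Db, F); C4 is not a chord tone.
It is approached by step down from Db4 and left by leap up to F4.
Step in, leap out — an escape tone.

C4 is an escape tone.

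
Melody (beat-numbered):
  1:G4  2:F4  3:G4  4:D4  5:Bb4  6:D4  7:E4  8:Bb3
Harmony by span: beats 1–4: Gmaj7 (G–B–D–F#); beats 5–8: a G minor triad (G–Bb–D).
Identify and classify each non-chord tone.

The harmony at that moment is G major seventh chord (G, B, D, F#); F4 is not a chord tone.
It is approached by step down from G4 and left by step up to G4.
Step away and step back to the same note — a neighbor tone (lower neighbor).
The harmony at that moment is G minor triad (G, Bb, D); E4 is not a chord tone.
It is approached by step up from D4 and left by leap down to Bb3.
Step in, leap out — an escape tone.

F4 (beat 2) — neighbor tone; E4 (beat 7) — escape tone.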